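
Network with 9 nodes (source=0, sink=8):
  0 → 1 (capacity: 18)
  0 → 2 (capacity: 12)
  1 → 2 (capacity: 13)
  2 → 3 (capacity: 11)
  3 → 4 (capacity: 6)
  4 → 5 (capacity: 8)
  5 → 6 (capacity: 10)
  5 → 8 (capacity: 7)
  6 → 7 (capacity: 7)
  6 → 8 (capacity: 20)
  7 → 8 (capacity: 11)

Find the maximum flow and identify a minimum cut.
Max flow = 6, Min cut edges: (3,4)

Maximum flow: 6
Minimum cut: (3,4)
Partition: S = [0, 1, 2, 3], T = [4, 5, 6, 7, 8]

Max-flow min-cut theorem verified: both equal 6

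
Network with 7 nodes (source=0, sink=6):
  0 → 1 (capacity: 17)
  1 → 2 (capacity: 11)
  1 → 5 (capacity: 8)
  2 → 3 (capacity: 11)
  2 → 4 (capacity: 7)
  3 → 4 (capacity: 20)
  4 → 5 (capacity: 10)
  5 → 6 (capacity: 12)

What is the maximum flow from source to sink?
Maximum flow = 12

Max flow: 12

Flow assignment:
  0 → 1: 12/17
  1 → 2: 9/11
  1 → 5: 3/8
  2 → 3: 2/11
  2 → 4: 7/7
  3 → 4: 2/20
  4 → 5: 9/10
  5 → 6: 12/12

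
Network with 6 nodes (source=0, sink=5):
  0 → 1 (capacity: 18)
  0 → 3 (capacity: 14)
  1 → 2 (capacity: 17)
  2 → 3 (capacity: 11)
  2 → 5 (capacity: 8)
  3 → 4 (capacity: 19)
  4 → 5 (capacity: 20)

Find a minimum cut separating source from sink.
Min cut value = 27, edges: (2,5), (3,4)

Min cut value: 27
Partition: S = [0, 1, 2, 3], T = [4, 5]
Cut edges: (2,5), (3,4)

By max-flow min-cut theorem, max flow = min cut = 27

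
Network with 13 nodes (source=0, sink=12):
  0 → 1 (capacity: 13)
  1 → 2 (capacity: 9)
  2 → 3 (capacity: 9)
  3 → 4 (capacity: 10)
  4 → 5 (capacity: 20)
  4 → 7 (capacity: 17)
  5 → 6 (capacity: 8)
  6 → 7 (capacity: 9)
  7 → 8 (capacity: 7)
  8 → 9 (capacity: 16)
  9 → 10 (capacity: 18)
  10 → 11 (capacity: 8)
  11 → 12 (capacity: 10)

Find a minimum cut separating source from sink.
Min cut value = 7, edges: (7,8)

Min cut value: 7
Partition: S = [0, 1, 2, 3, 4, 5, 6, 7], T = [8, 9, 10, 11, 12]
Cut edges: (7,8)

By max-flow min-cut theorem, max flow = min cut = 7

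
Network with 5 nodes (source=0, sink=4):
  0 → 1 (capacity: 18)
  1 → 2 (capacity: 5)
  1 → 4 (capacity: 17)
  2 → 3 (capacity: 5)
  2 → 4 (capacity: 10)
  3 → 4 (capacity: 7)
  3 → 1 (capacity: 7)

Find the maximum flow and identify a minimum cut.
Max flow = 18, Min cut edges: (0,1)

Maximum flow: 18
Minimum cut: (0,1)
Partition: S = [0], T = [1, 2, 3, 4]

Max-flow min-cut theorem verified: both equal 18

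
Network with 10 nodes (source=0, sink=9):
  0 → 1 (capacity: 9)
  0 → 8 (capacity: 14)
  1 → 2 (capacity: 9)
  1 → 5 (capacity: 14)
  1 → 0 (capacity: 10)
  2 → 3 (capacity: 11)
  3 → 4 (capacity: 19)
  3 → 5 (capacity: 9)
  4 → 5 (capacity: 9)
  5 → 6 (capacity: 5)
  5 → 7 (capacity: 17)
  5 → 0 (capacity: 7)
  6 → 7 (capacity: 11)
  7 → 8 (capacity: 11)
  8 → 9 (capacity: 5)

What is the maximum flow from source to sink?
Maximum flow = 5

Max flow: 5

Flow assignment:
  0 → 1: 9/9
  1 → 5: 9/14
  5 → 7: 5/17
  5 → 0: 4/7
  7 → 8: 5/11
  8 → 9: 5/5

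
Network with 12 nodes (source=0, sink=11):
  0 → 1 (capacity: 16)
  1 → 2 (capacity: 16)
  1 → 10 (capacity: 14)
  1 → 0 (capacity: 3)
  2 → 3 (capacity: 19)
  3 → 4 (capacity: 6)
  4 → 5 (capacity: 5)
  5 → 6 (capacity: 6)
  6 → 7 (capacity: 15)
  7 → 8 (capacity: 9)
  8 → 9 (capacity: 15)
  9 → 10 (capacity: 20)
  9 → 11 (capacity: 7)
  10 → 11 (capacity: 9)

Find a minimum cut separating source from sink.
Min cut value = 14, edges: (4,5), (10,11)

Min cut value: 14
Partition: S = [0, 1, 2, 3, 4, 10], T = [5, 6, 7, 8, 9, 11]
Cut edges: (4,5), (10,11)

By max-flow min-cut theorem, max flow = min cut = 14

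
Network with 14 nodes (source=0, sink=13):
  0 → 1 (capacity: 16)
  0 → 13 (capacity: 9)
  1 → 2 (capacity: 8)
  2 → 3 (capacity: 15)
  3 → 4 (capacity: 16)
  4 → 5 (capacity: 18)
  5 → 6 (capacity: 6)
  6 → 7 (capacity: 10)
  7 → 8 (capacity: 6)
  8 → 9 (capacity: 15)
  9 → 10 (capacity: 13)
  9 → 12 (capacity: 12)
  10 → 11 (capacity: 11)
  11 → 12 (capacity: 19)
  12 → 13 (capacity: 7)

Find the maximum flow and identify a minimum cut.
Max flow = 15, Min cut edges: (0,13), (7,8)

Maximum flow: 15
Minimum cut: (0,13), (7,8)
Partition: S = [0, 1, 2, 3, 4, 5, 6, 7], T = [8, 9, 10, 11, 12, 13]

Max-flow min-cut theorem verified: both equal 15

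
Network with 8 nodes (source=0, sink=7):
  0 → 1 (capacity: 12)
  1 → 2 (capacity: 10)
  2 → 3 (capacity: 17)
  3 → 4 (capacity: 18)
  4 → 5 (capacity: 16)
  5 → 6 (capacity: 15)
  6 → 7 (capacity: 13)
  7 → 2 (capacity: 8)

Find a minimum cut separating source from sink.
Min cut value = 10, edges: (1,2)

Min cut value: 10
Partition: S = [0, 1], T = [2, 3, 4, 5, 6, 7]
Cut edges: (1,2)

By max-flow min-cut theorem, max flow = min cut = 10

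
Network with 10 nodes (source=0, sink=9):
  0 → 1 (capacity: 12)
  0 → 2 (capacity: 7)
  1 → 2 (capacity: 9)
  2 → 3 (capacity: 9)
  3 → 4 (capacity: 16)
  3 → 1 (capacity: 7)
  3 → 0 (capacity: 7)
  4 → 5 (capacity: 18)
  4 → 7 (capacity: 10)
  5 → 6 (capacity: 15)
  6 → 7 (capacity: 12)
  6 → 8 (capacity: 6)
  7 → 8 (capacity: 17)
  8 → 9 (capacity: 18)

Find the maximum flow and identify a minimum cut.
Max flow = 9, Min cut edges: (2,3)

Maximum flow: 9
Minimum cut: (2,3)
Partition: S = [0, 1, 2], T = [3, 4, 5, 6, 7, 8, 9]

Max-flow min-cut theorem verified: both equal 9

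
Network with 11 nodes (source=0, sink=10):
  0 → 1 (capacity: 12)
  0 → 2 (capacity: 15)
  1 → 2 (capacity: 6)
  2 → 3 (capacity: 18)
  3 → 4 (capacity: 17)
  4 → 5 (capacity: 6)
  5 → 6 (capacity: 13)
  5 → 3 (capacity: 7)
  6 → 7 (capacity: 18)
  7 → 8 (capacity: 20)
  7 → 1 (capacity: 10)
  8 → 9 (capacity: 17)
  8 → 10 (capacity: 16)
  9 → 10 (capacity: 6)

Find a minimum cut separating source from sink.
Min cut value = 6, edges: (4,5)

Min cut value: 6
Partition: S = [0, 1, 2, 3, 4], T = [5, 6, 7, 8, 9, 10]
Cut edges: (4,5)

By max-flow min-cut theorem, max flow = min cut = 6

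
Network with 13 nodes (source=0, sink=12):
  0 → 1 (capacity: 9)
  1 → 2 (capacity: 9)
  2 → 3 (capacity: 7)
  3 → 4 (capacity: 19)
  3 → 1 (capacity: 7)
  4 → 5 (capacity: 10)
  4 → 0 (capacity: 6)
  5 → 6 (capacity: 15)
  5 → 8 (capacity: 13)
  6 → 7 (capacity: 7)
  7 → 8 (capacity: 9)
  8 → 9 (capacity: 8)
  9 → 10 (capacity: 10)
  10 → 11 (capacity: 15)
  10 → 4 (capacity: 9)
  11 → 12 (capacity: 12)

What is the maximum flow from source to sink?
Maximum flow = 7

Max flow: 7

Flow assignment:
  0 → 1: 7/9
  1 → 2: 7/9
  2 → 3: 7/7
  3 → 4: 7/19
  4 → 5: 7/10
  5 → 8: 7/13
  8 → 9: 7/8
  9 → 10: 7/10
  10 → 11: 7/15
  11 → 12: 7/12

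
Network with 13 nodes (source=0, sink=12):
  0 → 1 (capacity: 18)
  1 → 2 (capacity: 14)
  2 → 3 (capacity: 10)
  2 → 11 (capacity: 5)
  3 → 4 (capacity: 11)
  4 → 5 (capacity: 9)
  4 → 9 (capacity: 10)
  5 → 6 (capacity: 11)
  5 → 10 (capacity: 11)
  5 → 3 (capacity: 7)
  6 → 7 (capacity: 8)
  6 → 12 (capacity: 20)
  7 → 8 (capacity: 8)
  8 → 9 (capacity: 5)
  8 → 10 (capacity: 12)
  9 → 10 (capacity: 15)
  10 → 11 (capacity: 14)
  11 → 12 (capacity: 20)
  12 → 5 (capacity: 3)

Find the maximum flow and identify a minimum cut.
Max flow = 14, Min cut edges: (1,2)

Maximum flow: 14
Minimum cut: (1,2)
Partition: S = [0, 1], T = [2, 3, 4, 5, 6, 7, 8, 9, 10, 11, 12]

Max-flow min-cut theorem verified: both equal 14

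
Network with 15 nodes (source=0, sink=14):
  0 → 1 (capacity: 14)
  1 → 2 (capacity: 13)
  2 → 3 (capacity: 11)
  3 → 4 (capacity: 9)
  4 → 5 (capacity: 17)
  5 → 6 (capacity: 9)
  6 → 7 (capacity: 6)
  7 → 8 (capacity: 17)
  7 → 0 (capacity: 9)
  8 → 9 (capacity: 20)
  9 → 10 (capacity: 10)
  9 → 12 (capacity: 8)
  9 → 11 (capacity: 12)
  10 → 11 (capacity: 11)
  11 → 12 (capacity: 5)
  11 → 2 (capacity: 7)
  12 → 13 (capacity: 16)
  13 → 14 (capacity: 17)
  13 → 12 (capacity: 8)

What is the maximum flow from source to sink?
Maximum flow = 6

Max flow: 6

Flow assignment:
  0 → 1: 6/14
  1 → 2: 6/13
  2 → 3: 6/11
  3 → 4: 6/9
  4 → 5: 6/17
  5 → 6: 6/9
  6 → 7: 6/6
  7 → 8: 6/17
  8 → 9: 6/20
  9 → 12: 6/8
  12 → 13: 6/16
  13 → 14: 6/17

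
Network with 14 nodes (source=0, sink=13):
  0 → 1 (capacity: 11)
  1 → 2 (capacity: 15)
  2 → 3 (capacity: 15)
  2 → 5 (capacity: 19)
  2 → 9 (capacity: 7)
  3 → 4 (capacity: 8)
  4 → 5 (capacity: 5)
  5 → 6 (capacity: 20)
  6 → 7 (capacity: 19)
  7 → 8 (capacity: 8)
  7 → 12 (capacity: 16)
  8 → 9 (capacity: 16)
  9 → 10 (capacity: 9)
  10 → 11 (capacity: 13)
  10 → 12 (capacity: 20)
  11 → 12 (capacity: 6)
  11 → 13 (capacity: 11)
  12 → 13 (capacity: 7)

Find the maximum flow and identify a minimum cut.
Max flow = 11, Min cut edges: (0,1)

Maximum flow: 11
Minimum cut: (0,1)
Partition: S = [0], T = [1, 2, 3, 4, 5, 6, 7, 8, 9, 10, 11, 12, 13]

Max-flow min-cut theorem verified: both equal 11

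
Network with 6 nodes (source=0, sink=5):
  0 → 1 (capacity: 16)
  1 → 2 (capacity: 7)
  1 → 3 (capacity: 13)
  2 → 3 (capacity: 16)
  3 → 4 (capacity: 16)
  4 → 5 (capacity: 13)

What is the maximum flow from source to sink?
Maximum flow = 13

Max flow: 13

Flow assignment:
  0 → 1: 13/16
  1 → 2: 3/7
  1 → 3: 10/13
  2 → 3: 3/16
  3 → 4: 13/16
  4 → 5: 13/13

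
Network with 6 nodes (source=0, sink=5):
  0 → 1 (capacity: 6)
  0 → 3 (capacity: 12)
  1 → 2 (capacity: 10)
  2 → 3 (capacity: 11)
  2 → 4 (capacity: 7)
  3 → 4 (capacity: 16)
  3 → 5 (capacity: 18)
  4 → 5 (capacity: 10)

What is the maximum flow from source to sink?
Maximum flow = 18

Max flow: 18

Flow assignment:
  0 → 1: 6/6
  0 → 3: 12/12
  1 → 2: 6/10
  2 → 3: 6/11
  3 → 5: 18/18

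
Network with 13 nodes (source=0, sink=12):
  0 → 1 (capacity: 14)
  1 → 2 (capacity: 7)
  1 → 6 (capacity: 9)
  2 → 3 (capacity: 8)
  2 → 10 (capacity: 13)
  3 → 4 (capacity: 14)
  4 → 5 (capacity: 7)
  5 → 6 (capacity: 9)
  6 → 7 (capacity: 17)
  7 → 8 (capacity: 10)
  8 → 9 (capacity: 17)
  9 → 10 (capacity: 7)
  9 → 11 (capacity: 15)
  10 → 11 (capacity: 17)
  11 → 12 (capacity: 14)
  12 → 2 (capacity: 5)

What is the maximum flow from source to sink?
Maximum flow = 14

Max flow: 14

Flow assignment:
  0 → 1: 14/14
  1 → 2: 7/7
  1 → 6: 7/9
  2 → 10: 7/13
  6 → 7: 7/17
  7 → 8: 7/10
  8 → 9: 7/17
  9 → 11: 7/15
  10 → 11: 7/17
  11 → 12: 14/14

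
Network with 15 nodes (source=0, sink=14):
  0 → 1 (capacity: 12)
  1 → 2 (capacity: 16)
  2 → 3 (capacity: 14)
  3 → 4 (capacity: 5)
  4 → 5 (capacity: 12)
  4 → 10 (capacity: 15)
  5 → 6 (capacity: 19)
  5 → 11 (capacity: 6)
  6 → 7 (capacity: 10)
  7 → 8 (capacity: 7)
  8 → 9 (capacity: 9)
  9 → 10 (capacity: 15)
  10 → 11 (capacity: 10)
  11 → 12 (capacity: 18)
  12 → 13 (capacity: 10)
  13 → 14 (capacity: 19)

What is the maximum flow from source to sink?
Maximum flow = 5

Max flow: 5

Flow assignment:
  0 → 1: 5/12
  1 → 2: 5/16
  2 → 3: 5/14
  3 → 4: 5/5
  4 → 5: 5/12
  5 → 11: 5/6
  11 → 12: 5/18
  12 → 13: 5/10
  13 → 14: 5/19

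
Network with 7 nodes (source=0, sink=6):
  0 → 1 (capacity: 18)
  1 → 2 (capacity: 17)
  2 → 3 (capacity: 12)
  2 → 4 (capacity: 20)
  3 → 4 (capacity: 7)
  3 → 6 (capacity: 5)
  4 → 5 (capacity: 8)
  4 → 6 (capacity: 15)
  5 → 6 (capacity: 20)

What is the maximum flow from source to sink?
Maximum flow = 17

Max flow: 17

Flow assignment:
  0 → 1: 17/18
  1 → 2: 17/17
  2 → 3: 12/12
  2 → 4: 5/20
  3 → 4: 7/7
  3 → 6: 5/5
  4 → 6: 12/15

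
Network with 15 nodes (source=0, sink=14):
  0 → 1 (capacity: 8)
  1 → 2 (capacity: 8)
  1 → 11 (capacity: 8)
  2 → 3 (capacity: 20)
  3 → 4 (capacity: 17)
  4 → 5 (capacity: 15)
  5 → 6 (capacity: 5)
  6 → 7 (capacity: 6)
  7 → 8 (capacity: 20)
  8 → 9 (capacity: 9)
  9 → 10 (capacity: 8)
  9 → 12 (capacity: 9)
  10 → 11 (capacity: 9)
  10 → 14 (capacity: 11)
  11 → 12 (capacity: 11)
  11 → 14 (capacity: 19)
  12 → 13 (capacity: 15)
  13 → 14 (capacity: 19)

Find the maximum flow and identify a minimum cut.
Max flow = 8, Min cut edges: (0,1)

Maximum flow: 8
Minimum cut: (0,1)
Partition: S = [0], T = [1, 2, 3, 4, 5, 6, 7, 8, 9, 10, 11, 12, 13, 14]

Max-flow min-cut theorem verified: both equal 8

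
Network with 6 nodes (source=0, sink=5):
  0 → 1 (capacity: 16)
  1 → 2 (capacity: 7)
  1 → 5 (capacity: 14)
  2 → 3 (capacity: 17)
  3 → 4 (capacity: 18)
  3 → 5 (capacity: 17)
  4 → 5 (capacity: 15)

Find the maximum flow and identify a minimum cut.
Max flow = 16, Min cut edges: (0,1)

Maximum flow: 16
Minimum cut: (0,1)
Partition: S = [0], T = [1, 2, 3, 4, 5]

Max-flow min-cut theorem verified: both equal 16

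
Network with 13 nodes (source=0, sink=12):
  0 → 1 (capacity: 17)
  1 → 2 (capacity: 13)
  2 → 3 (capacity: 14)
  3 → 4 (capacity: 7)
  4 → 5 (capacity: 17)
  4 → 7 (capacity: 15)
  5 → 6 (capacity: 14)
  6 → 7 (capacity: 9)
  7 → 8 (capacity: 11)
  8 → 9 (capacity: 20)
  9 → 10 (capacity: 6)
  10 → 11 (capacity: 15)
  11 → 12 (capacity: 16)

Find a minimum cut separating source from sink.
Min cut value = 6, edges: (9,10)

Min cut value: 6
Partition: S = [0, 1, 2, 3, 4, 5, 6, 7, 8, 9], T = [10, 11, 12]
Cut edges: (9,10)

By max-flow min-cut theorem, max flow = min cut = 6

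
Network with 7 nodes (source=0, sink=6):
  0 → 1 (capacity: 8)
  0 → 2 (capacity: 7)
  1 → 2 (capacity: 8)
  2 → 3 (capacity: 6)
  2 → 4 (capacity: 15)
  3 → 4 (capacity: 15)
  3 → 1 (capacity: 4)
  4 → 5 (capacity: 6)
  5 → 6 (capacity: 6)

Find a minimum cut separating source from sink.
Min cut value = 6, edges: (5,6)

Min cut value: 6
Partition: S = [0, 1, 2, 3, 4, 5], T = [6]
Cut edges: (5,6)

By max-flow min-cut theorem, max flow = min cut = 6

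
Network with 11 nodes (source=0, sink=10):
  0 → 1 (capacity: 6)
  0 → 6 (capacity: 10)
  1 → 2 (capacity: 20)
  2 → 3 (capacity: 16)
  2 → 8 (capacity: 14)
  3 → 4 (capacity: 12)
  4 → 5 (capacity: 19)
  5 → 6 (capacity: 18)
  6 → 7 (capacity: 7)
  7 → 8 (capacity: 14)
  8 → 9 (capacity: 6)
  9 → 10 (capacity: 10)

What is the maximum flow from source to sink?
Maximum flow = 6

Max flow: 6

Flow assignment:
  0 → 6: 6/10
  6 → 7: 6/7
  7 → 8: 6/14
  8 → 9: 6/6
  9 → 10: 6/10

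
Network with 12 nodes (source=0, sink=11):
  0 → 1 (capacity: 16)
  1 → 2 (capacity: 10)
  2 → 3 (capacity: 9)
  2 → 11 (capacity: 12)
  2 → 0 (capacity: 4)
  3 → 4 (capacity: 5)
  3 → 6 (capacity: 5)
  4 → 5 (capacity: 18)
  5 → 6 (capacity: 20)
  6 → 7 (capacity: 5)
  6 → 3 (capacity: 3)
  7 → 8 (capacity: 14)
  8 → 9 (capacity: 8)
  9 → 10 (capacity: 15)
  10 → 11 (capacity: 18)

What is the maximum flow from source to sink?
Maximum flow = 10

Max flow: 10

Flow assignment:
  0 → 1: 10/16
  1 → 2: 10/10
  2 → 11: 10/12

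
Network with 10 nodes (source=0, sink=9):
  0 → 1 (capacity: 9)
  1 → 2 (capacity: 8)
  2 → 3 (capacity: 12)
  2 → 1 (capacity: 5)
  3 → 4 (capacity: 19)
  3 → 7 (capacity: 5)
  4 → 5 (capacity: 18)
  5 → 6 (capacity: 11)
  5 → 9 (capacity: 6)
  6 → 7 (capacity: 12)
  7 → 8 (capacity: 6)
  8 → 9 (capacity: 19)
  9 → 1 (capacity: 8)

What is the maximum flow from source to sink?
Maximum flow = 8

Max flow: 8

Flow assignment:
  0 → 1: 8/9
  1 → 2: 8/8
  2 → 3: 8/12
  3 → 4: 6/19
  3 → 7: 2/5
  4 → 5: 6/18
  5 → 9: 6/6
  7 → 8: 2/6
  8 → 9: 2/19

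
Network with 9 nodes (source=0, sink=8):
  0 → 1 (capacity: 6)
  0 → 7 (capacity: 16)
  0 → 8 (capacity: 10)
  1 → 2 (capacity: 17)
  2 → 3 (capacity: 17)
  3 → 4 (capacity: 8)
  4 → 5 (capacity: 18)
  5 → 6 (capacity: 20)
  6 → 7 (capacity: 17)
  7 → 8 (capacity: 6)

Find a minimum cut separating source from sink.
Min cut value = 16, edges: (0,8), (7,8)

Min cut value: 16
Partition: S = [0, 1, 2, 3, 4, 5, 6, 7], T = [8]
Cut edges: (0,8), (7,8)

By max-flow min-cut theorem, max flow = min cut = 16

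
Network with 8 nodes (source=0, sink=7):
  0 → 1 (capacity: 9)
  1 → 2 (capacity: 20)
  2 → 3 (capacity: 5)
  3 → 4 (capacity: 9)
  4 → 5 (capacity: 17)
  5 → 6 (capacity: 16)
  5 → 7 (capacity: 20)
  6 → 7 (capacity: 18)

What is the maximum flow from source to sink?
Maximum flow = 5

Max flow: 5

Flow assignment:
  0 → 1: 5/9
  1 → 2: 5/20
  2 → 3: 5/5
  3 → 4: 5/9
  4 → 5: 5/17
  5 → 7: 5/20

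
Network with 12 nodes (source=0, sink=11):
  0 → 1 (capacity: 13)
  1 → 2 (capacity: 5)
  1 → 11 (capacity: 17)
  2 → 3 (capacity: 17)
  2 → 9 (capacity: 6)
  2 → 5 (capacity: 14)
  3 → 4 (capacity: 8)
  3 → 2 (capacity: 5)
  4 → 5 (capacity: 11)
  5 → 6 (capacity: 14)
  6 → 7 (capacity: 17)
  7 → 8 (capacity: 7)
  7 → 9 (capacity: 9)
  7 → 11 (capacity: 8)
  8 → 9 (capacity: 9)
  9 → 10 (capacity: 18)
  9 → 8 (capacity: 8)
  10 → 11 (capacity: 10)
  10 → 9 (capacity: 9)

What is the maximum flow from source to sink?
Maximum flow = 13

Max flow: 13

Flow assignment:
  0 → 1: 13/13
  1 → 11: 13/17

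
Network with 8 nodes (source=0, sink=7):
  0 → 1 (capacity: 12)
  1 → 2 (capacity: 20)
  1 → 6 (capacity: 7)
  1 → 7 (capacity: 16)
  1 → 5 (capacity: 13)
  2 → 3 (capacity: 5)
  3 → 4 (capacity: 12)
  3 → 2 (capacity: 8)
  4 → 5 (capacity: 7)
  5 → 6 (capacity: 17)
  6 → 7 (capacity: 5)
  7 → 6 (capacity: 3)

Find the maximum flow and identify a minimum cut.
Max flow = 12, Min cut edges: (0,1)

Maximum flow: 12
Minimum cut: (0,1)
Partition: S = [0], T = [1, 2, 3, 4, 5, 6, 7]

Max-flow min-cut theorem verified: both equal 12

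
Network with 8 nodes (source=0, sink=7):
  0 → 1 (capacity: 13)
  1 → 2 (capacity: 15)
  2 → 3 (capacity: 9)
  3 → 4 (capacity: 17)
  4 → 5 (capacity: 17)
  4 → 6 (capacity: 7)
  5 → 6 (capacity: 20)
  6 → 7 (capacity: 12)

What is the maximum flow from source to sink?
Maximum flow = 9

Max flow: 9

Flow assignment:
  0 → 1: 9/13
  1 → 2: 9/15
  2 → 3: 9/9
  3 → 4: 9/17
  4 → 5: 2/17
  4 → 6: 7/7
  5 → 6: 2/20
  6 → 7: 9/12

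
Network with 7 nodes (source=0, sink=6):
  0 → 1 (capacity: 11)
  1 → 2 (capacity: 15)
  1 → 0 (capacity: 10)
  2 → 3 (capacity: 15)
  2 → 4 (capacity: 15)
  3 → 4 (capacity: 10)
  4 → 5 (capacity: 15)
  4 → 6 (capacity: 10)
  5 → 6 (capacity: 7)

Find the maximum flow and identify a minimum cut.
Max flow = 11, Min cut edges: (0,1)

Maximum flow: 11
Minimum cut: (0,1)
Partition: S = [0], T = [1, 2, 3, 4, 5, 6]

Max-flow min-cut theorem verified: both equal 11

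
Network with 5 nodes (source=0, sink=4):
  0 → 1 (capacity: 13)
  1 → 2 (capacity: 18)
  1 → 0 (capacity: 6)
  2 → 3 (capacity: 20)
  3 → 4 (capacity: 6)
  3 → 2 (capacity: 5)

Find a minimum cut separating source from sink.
Min cut value = 6, edges: (3,4)

Min cut value: 6
Partition: S = [0, 1, 2, 3], T = [4]
Cut edges: (3,4)

By max-flow min-cut theorem, max flow = min cut = 6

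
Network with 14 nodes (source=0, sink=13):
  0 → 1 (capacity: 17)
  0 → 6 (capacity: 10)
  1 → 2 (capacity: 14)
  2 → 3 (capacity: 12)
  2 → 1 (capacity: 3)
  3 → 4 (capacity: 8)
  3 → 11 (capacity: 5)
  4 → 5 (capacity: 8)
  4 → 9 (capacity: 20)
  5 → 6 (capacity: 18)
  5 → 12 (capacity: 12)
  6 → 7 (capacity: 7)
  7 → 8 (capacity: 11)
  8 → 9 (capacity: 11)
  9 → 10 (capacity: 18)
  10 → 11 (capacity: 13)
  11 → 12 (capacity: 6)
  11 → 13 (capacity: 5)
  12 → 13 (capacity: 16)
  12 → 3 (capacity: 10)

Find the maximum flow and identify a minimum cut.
Max flow = 19, Min cut edges: (4,5), (11,12), (11,13)

Maximum flow: 19
Minimum cut: (4,5), (11,12), (11,13)
Partition: S = [0, 1, 2, 3, 4, 6, 7, 8, 9, 10, 11], T = [5, 12, 13]

Max-flow min-cut theorem verified: both equal 19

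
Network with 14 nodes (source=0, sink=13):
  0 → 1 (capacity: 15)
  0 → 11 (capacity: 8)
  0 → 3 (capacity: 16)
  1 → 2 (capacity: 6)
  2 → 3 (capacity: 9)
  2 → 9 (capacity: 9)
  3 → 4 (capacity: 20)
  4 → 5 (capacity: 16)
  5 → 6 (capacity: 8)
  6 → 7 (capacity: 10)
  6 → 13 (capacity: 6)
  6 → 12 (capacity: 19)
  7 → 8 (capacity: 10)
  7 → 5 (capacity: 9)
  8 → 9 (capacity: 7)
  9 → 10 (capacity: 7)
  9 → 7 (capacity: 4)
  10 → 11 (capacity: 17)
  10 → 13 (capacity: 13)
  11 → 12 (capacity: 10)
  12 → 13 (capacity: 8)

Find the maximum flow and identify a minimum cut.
Max flow = 21, Min cut edges: (6,13), (9,10), (12,13)

Maximum flow: 21
Minimum cut: (6,13), (9,10), (12,13)
Partition: S = [0, 1, 2, 3, 4, 5, 6, 7, 8, 9, 11, 12], T = [10, 13]

Max-flow min-cut theorem verified: both equal 21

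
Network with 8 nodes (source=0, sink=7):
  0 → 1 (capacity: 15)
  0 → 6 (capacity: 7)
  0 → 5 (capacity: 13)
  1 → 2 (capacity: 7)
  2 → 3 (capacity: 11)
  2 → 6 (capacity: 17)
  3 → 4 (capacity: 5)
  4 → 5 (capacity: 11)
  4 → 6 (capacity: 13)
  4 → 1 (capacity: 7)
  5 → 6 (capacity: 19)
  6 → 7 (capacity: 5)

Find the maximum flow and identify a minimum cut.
Max flow = 5, Min cut edges: (6,7)

Maximum flow: 5
Minimum cut: (6,7)
Partition: S = [0, 1, 2, 3, 4, 5, 6], T = [7]

Max-flow min-cut theorem verified: both equal 5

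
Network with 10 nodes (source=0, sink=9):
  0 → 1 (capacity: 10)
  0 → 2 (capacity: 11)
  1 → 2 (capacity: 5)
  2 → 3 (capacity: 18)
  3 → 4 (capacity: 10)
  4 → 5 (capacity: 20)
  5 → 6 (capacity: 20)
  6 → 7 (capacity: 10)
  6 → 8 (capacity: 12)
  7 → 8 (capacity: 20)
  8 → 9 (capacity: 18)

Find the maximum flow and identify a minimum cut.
Max flow = 10, Min cut edges: (3,4)

Maximum flow: 10
Minimum cut: (3,4)
Partition: S = [0, 1, 2, 3], T = [4, 5, 6, 7, 8, 9]

Max-flow min-cut theorem verified: both equal 10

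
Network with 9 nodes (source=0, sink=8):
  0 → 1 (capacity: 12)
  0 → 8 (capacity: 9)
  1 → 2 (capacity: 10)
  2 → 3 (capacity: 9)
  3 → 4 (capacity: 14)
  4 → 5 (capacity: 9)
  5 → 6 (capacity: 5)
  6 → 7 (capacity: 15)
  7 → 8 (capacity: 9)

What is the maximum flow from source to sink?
Maximum flow = 14

Max flow: 14

Flow assignment:
  0 → 1: 5/12
  0 → 8: 9/9
  1 → 2: 5/10
  2 → 3: 5/9
  3 → 4: 5/14
  4 → 5: 5/9
  5 → 6: 5/5
  6 → 7: 5/15
  7 → 8: 5/9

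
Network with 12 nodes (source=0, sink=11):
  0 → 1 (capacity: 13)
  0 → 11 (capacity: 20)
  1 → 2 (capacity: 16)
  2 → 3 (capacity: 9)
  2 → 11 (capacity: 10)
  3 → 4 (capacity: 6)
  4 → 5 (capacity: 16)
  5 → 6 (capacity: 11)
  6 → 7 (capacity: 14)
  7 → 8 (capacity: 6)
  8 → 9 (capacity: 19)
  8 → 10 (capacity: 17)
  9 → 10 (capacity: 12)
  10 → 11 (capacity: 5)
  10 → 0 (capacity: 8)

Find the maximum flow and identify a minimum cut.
Max flow = 33, Min cut edges: (0,1), (0,11)

Maximum flow: 33
Minimum cut: (0,1), (0,11)
Partition: S = [0], T = [1, 2, 3, 4, 5, 6, 7, 8, 9, 10, 11]

Max-flow min-cut theorem verified: both equal 33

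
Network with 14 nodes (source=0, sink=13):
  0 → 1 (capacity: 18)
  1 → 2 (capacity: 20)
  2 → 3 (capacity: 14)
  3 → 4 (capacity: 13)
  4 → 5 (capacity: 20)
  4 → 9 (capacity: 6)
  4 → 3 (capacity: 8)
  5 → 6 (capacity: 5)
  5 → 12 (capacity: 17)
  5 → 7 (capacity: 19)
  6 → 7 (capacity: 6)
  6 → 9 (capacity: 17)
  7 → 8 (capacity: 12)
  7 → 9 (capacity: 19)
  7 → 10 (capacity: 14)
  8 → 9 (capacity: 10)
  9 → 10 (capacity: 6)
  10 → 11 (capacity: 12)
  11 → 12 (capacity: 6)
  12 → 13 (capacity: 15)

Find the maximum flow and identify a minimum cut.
Max flow = 13, Min cut edges: (3,4)

Maximum flow: 13
Minimum cut: (3,4)
Partition: S = [0, 1, 2, 3], T = [4, 5, 6, 7, 8, 9, 10, 11, 12, 13]

Max-flow min-cut theorem verified: both equal 13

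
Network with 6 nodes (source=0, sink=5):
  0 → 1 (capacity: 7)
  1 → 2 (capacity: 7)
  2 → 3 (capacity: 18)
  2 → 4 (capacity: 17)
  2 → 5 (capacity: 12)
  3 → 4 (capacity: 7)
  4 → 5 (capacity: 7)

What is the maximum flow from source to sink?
Maximum flow = 7

Max flow: 7

Flow assignment:
  0 → 1: 7/7
  1 → 2: 7/7
  2 → 5: 7/12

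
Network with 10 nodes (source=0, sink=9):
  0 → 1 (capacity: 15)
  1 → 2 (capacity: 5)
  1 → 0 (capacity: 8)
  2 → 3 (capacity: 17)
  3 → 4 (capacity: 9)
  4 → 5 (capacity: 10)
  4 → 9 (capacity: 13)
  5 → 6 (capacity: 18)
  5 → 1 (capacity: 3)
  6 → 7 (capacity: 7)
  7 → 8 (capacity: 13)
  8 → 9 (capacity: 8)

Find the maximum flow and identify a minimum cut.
Max flow = 5, Min cut edges: (1,2)

Maximum flow: 5
Minimum cut: (1,2)
Partition: S = [0, 1], T = [2, 3, 4, 5, 6, 7, 8, 9]

Max-flow min-cut theorem verified: both equal 5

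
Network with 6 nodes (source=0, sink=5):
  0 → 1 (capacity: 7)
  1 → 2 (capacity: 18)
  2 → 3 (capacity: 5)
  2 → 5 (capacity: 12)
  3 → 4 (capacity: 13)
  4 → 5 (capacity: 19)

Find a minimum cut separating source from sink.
Min cut value = 7, edges: (0,1)

Min cut value: 7
Partition: S = [0], T = [1, 2, 3, 4, 5]
Cut edges: (0,1)

By max-flow min-cut theorem, max flow = min cut = 7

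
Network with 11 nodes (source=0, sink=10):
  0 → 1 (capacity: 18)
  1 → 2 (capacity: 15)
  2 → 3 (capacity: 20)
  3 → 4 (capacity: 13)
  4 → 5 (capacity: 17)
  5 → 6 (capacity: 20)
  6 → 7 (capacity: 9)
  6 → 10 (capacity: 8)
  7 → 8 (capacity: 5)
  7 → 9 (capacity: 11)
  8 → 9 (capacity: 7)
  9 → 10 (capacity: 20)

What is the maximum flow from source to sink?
Maximum flow = 13

Max flow: 13

Flow assignment:
  0 → 1: 13/18
  1 → 2: 13/15
  2 → 3: 13/20
  3 → 4: 13/13
  4 → 5: 13/17
  5 → 6: 13/20
  6 → 7: 5/9
  6 → 10: 8/8
  7 → 9: 5/11
  9 → 10: 5/20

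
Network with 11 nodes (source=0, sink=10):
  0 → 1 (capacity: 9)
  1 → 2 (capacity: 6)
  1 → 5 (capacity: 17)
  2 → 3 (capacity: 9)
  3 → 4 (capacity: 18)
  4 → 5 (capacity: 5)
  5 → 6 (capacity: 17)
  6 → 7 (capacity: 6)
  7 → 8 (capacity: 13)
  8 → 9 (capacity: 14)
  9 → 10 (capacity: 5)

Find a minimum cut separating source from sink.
Min cut value = 5, edges: (9,10)

Min cut value: 5
Partition: S = [0, 1, 2, 3, 4, 5, 6, 7, 8, 9], T = [10]
Cut edges: (9,10)

By max-flow min-cut theorem, max flow = min cut = 5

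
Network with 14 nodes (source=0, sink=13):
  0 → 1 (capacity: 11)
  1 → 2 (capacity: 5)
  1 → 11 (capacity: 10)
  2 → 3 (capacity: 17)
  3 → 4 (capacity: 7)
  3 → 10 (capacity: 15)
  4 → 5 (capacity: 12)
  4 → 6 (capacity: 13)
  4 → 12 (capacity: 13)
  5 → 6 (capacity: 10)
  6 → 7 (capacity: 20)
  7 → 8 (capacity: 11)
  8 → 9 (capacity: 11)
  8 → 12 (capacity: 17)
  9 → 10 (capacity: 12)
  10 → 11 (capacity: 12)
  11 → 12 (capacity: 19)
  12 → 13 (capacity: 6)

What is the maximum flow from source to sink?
Maximum flow = 6

Max flow: 6

Flow assignment:
  0 → 1: 6/11
  1 → 2: 1/5
  1 → 11: 5/10
  2 → 3: 1/17
  3 → 4: 1/7
  4 → 12: 1/13
  11 → 12: 5/19
  12 → 13: 6/6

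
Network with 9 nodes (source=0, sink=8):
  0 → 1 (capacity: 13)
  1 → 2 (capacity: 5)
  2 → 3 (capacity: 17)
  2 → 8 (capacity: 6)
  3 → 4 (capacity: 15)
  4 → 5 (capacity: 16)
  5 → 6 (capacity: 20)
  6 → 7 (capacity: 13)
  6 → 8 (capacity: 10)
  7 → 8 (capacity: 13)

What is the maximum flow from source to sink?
Maximum flow = 5

Max flow: 5

Flow assignment:
  0 → 1: 5/13
  1 → 2: 5/5
  2 → 8: 5/6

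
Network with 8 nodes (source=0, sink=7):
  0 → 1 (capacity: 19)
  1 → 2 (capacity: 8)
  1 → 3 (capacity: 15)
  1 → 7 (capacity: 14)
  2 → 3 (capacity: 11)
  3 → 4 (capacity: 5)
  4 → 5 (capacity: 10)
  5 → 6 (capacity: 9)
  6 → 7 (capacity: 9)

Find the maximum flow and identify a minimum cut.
Max flow = 19, Min cut edges: (1,7), (3,4)

Maximum flow: 19
Minimum cut: (1,7), (3,4)
Partition: S = [0, 1, 2, 3], T = [4, 5, 6, 7]

Max-flow min-cut theorem verified: both equal 19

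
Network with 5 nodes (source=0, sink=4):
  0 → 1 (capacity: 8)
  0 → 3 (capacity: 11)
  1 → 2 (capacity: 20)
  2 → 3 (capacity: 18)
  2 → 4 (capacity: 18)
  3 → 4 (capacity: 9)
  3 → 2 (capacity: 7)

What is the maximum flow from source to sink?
Maximum flow = 19

Max flow: 19

Flow assignment:
  0 → 1: 8/8
  0 → 3: 11/11
  1 → 2: 8/20
  2 → 4: 10/18
  3 → 4: 9/9
  3 → 2: 2/7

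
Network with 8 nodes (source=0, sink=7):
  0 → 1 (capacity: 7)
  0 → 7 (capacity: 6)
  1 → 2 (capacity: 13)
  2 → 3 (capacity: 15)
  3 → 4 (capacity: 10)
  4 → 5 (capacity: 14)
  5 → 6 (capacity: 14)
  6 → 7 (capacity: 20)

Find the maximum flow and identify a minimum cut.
Max flow = 13, Min cut edges: (0,1), (0,7)

Maximum flow: 13
Minimum cut: (0,1), (0,7)
Partition: S = [0], T = [1, 2, 3, 4, 5, 6, 7]

Max-flow min-cut theorem verified: both equal 13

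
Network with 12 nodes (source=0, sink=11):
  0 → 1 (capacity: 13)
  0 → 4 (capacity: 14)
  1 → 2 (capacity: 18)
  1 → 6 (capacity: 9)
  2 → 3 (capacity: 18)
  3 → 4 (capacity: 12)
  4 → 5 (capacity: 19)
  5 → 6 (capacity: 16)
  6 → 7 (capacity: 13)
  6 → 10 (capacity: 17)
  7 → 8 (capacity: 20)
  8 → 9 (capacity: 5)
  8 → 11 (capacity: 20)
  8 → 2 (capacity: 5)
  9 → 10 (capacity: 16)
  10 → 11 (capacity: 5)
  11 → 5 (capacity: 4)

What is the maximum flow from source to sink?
Maximum flow = 18

Max flow: 18

Flow assignment:
  0 → 1: 6/13
  0 → 4: 12/14
  1 → 2: 4/18
  1 → 6: 2/9
  2 → 3: 4/18
  3 → 4: 4/12
  4 → 5: 16/19
  5 → 6: 16/16
  6 → 7: 13/13
  6 → 10: 5/17
  7 → 8: 13/20
  8 → 11: 13/20
  10 → 11: 5/5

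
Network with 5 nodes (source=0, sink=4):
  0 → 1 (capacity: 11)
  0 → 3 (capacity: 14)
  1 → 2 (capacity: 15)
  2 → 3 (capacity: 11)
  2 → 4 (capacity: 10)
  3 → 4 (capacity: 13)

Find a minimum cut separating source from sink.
Min cut value = 23, edges: (2,4), (3,4)

Min cut value: 23
Partition: S = [0, 1, 2, 3], T = [4]
Cut edges: (2,4), (3,4)

By max-flow min-cut theorem, max flow = min cut = 23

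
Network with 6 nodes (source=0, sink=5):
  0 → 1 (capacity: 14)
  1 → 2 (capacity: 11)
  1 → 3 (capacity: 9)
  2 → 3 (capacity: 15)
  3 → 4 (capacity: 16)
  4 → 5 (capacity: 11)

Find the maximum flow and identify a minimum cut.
Max flow = 11, Min cut edges: (4,5)

Maximum flow: 11
Minimum cut: (4,5)
Partition: S = [0, 1, 2, 3, 4], T = [5]

Max-flow min-cut theorem verified: both equal 11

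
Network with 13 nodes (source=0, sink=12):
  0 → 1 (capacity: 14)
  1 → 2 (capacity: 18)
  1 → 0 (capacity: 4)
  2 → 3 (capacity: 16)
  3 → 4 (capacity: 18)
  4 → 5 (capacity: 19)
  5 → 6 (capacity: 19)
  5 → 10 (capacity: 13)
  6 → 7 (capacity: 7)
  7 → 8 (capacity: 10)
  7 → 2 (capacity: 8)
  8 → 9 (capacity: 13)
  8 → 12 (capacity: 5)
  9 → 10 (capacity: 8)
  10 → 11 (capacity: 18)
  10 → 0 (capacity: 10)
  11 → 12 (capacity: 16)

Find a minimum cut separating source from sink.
Min cut value = 14, edges: (0,1)

Min cut value: 14
Partition: S = [0], T = [1, 2, 3, 4, 5, 6, 7, 8, 9, 10, 11, 12]
Cut edges: (0,1)

By max-flow min-cut theorem, max flow = min cut = 14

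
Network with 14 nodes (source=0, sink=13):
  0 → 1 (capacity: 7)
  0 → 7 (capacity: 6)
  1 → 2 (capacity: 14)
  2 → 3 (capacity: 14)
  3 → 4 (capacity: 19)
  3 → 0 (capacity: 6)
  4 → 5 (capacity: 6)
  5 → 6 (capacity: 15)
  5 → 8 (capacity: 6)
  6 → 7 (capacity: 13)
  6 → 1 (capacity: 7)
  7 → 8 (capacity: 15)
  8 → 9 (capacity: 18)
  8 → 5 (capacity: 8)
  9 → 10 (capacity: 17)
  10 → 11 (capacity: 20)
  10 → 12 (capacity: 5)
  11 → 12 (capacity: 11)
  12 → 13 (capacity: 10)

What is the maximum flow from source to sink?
Maximum flow = 10

Max flow: 10

Flow assignment:
  0 → 1: 7/7
  0 → 7: 4/6
  1 → 2: 7/14
  2 → 3: 7/14
  3 → 4: 6/19
  3 → 0: 1/6
  4 → 5: 6/6
  5 → 8: 6/6
  7 → 8: 4/15
  8 → 9: 10/18
  9 → 10: 10/17
  10 → 11: 5/20
  10 → 12: 5/5
  11 → 12: 5/11
  12 → 13: 10/10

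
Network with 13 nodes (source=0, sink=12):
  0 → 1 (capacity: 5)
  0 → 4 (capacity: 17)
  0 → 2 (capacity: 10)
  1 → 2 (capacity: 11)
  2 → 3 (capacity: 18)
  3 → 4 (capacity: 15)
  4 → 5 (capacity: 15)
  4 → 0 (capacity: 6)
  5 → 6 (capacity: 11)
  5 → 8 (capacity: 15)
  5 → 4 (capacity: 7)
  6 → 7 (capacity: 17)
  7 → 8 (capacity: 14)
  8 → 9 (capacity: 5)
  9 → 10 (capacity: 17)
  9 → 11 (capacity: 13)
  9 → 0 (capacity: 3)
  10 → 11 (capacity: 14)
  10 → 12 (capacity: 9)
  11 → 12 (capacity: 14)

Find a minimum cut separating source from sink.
Min cut value = 5, edges: (8,9)

Min cut value: 5
Partition: S = [0, 1, 2, 3, 4, 5, 6, 7, 8], T = [9, 10, 11, 12]
Cut edges: (8,9)

By max-flow min-cut theorem, max flow = min cut = 5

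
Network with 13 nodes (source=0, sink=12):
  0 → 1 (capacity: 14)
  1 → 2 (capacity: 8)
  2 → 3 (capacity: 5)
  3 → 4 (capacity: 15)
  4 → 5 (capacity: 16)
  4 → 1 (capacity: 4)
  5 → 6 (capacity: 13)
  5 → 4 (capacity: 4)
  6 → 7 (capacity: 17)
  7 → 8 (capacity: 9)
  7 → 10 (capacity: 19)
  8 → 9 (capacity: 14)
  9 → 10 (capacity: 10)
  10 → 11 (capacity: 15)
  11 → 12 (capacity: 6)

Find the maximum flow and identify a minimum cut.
Max flow = 5, Min cut edges: (2,3)

Maximum flow: 5
Minimum cut: (2,3)
Partition: S = [0, 1, 2], T = [3, 4, 5, 6, 7, 8, 9, 10, 11, 12]

Max-flow min-cut theorem verified: both equal 5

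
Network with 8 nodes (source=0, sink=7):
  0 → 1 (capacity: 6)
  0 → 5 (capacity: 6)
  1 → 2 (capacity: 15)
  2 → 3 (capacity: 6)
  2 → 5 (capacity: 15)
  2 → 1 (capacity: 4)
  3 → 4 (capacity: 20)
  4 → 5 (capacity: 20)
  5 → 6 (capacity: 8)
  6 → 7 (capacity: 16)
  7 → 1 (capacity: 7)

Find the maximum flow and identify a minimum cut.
Max flow = 8, Min cut edges: (5,6)

Maximum flow: 8
Minimum cut: (5,6)
Partition: S = [0, 1, 2, 3, 4, 5], T = [6, 7]

Max-flow min-cut theorem verified: both equal 8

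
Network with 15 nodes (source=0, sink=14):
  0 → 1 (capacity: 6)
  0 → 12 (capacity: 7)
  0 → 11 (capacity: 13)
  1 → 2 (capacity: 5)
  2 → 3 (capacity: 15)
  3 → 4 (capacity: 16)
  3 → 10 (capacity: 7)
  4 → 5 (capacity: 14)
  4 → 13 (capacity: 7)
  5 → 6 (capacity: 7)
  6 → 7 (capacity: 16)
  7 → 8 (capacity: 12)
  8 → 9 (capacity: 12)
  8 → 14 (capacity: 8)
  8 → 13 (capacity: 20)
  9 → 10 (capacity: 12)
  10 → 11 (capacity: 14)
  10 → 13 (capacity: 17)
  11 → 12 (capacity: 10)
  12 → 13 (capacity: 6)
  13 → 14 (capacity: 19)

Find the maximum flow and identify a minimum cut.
Max flow = 11, Min cut edges: (1,2), (12,13)

Maximum flow: 11
Minimum cut: (1,2), (12,13)
Partition: S = [0, 1, 11, 12], T = [2, 3, 4, 5, 6, 7, 8, 9, 10, 13, 14]

Max-flow min-cut theorem verified: both equal 11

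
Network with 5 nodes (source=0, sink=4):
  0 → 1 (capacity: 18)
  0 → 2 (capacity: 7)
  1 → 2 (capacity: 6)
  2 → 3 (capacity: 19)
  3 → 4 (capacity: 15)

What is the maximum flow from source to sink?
Maximum flow = 13

Max flow: 13

Flow assignment:
  0 → 1: 6/18
  0 → 2: 7/7
  1 → 2: 6/6
  2 → 3: 13/19
  3 → 4: 13/15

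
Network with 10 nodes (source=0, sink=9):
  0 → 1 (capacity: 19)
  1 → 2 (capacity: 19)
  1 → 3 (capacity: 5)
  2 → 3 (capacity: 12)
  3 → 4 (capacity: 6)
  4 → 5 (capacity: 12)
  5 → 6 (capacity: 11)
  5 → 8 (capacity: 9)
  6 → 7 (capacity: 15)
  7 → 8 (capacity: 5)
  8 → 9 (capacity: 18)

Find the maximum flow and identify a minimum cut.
Max flow = 6, Min cut edges: (3,4)

Maximum flow: 6
Minimum cut: (3,4)
Partition: S = [0, 1, 2, 3], T = [4, 5, 6, 7, 8, 9]

Max-flow min-cut theorem verified: both equal 6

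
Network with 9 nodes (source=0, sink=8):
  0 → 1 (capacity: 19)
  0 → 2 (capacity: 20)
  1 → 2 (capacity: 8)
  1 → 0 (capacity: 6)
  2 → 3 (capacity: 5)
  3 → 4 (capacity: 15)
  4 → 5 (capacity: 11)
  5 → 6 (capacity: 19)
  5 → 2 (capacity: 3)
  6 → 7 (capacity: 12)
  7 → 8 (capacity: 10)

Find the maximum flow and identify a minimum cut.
Max flow = 5, Min cut edges: (2,3)

Maximum flow: 5
Minimum cut: (2,3)
Partition: S = [0, 1, 2], T = [3, 4, 5, 6, 7, 8]

Max-flow min-cut theorem verified: both equal 5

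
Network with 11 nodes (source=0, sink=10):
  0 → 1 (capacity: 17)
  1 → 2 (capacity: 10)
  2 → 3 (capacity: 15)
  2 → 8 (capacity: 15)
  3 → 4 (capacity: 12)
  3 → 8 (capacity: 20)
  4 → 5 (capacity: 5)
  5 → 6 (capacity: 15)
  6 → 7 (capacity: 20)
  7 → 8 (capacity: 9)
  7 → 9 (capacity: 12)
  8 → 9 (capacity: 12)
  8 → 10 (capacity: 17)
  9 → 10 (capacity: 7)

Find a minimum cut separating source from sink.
Min cut value = 10, edges: (1,2)

Min cut value: 10
Partition: S = [0, 1], T = [2, 3, 4, 5, 6, 7, 8, 9, 10]
Cut edges: (1,2)

By max-flow min-cut theorem, max flow = min cut = 10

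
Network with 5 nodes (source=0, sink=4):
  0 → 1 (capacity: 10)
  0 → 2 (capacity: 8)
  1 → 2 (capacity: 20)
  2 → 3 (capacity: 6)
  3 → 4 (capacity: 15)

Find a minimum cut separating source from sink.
Min cut value = 6, edges: (2,3)

Min cut value: 6
Partition: S = [0, 1, 2], T = [3, 4]
Cut edges: (2,3)

By max-flow min-cut theorem, max flow = min cut = 6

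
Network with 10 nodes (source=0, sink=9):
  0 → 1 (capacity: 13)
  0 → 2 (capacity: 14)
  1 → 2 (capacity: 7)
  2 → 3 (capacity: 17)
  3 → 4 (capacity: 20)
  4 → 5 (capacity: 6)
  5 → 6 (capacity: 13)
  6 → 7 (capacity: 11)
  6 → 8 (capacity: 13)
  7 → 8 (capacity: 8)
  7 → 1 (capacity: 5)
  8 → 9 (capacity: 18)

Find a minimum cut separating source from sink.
Min cut value = 6, edges: (4,5)

Min cut value: 6
Partition: S = [0, 1, 2, 3, 4], T = [5, 6, 7, 8, 9]
Cut edges: (4,5)

By max-flow min-cut theorem, max flow = min cut = 6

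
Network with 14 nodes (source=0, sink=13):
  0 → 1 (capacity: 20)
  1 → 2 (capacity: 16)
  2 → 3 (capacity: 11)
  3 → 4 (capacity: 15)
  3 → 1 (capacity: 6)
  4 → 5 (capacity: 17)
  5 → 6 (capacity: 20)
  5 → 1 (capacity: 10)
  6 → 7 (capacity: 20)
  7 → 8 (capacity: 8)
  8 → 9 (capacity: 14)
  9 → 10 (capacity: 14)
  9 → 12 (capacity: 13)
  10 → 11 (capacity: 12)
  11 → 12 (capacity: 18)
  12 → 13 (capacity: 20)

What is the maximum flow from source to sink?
Maximum flow = 8

Max flow: 8

Flow assignment:
  0 → 1: 8/20
  1 → 2: 11/16
  2 → 3: 11/11
  3 → 4: 11/15
  4 → 5: 11/17
  5 → 6: 8/20
  5 → 1: 3/10
  6 → 7: 8/20
  7 → 8: 8/8
  8 → 9: 8/14
  9 → 12: 8/13
  12 → 13: 8/20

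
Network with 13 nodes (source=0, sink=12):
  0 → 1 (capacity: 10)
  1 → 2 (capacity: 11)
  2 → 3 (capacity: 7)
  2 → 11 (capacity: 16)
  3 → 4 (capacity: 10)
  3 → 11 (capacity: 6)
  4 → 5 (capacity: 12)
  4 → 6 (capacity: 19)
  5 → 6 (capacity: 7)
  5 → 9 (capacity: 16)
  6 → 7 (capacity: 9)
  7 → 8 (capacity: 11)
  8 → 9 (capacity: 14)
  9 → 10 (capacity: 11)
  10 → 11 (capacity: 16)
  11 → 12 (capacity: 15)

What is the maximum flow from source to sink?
Maximum flow = 10

Max flow: 10

Flow assignment:
  0 → 1: 10/10
  1 → 2: 10/11
  2 → 11: 10/16
  11 → 12: 10/15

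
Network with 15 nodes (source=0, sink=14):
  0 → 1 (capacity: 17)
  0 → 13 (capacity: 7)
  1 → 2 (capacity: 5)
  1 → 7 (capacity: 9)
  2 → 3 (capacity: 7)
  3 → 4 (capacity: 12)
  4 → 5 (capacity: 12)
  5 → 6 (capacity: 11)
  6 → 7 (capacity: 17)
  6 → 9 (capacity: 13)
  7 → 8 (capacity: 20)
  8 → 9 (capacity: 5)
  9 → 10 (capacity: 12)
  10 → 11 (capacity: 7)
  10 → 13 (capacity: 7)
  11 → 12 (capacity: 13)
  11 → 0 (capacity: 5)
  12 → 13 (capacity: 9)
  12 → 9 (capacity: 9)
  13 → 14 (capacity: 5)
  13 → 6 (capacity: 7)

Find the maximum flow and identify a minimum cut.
Max flow = 5, Min cut edges: (13,14)

Maximum flow: 5
Minimum cut: (13,14)
Partition: S = [0, 1, 2, 3, 4, 5, 6, 7, 8, 9, 10, 11, 12, 13], T = [14]

Max-flow min-cut theorem verified: both equal 5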